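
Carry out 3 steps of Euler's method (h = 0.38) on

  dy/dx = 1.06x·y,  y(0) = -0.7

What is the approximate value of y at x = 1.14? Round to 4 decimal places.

-1.0542

Euler: y_{n+1} = y_n + h·f(x_n, y_n).
x=0.000000, y=-0.700000: f=0.000000 → y ← -0.700000 + 0.38·0.000000 = -0.700000
x=0.380000, y=-0.700000: f=-0.281960 → y ← -0.700000 + 0.38·(-0.281960) = -0.807145
x=0.760000, y=-0.807145: f=-0.650236 → y ← -0.807145 + 0.38·(-0.650236) = -1.054234
y(1.14) ≈ -1.0542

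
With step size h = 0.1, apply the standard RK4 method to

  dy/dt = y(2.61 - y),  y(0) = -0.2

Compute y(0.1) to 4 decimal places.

RK4: k1 = f(t_n, y_n); k2 = f(t_n + h/2, y_n + (h/2)·k1); k3 = f(t_n + h/2, y_n + (h/2)·k2); k4 = f(t_n + h, y_n + h·k3); y_{n+1} = y_n + (h/6)·(k1 + 2k2 + 2k3 + k4).
t=0.000000, y=-0.200000:
  k1 = f(0.000000, -0.200000) = -0.562000
  k2 = f(0.050000, -0.228100) = -0.647371
  k3 = f(0.050000, -0.232369) = -0.660477
  k4 = f(0.100000, -0.266048) = -0.765166
  y ← -0.200000 + (0.1/6)·(k1 + 2k2 + 2k3 + k4) = -0.265714
y(0.1) ≈ -0.2657

-0.2657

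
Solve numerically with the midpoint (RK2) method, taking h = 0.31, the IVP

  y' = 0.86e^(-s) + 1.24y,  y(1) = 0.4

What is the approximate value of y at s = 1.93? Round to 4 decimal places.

Midpoint: k1 = f(s_n, y_n); k2 = f(s_n + h/2, y_n + (h/2)·k1); y_{n+1} = y_n + h·k2.
s=1.000000, y=0.400000:
  k1 = f(1.000000, 0.400000) = 0.812376
  k2 = f(1.155000, 0.525918) = 0.923088
  y ← 0.400000 + 0.31·0.923088 = 0.686157
s=1.310000, y=0.686157:
  k1 = f(1.310000, 0.686157) = 1.082880
  k2 = f(1.465000, 0.854004) = 1.257692
  y ← 0.686157 + 0.31·1.257692 = 1.076042
s=1.620000, y=1.076042:
  k1 = f(1.620000, 1.076042) = 1.504485
  k2 = f(1.775000, 1.309237) = 1.769210
  y ← 1.076042 + 0.31·1.769210 = 1.624497
y(1.93) ≈ 1.6245

1.6245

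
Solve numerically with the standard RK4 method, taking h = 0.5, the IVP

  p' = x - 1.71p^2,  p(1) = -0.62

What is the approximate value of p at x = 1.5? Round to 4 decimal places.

RK4: k1 = f(x_n, p_n); k2 = f(x_n + h/2, p_n + (h/2)·k1); k3 = f(x_n + h/2, p_n + (h/2)·k2); k4 = f(x_n + h, p_n + h·k3); p_{n+1} = p_n + (h/6)·(k1 + 2k2 + 2k3 + k4).
x=1.000000, p=-0.620000:
  k1 = f(1.000000, -0.620000) = 0.342676
  k2 = f(1.250000, -0.534331) = 0.761779
  k3 = f(1.250000, -0.429555) = 0.934475
  k4 = f(1.500000, -0.152763) = 1.460095
  p ← -0.620000 + (0.5/6)·(k1 + 2k2 + 2k3 + k4) = -0.187060
p(1.5) ≈ -0.1871

-0.1871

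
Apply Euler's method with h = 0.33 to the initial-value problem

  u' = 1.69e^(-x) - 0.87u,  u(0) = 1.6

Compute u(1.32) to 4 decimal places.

1.2318

Euler: u_{n+1} = u_n + h·f(x_n, u_n).
x=0.000000, u=1.600000: f=0.298000 → u ← 1.600000 + 0.33·0.298000 = 1.698340
x=0.330000, u=1.698340: f=-0.262575 → u ← 1.698340 + 0.33·(-0.262575) = 1.611690
x=0.660000, u=1.611690: f=-0.528692 → u ← 1.611690 + 0.33·(-0.528692) = 1.437222
x=0.990000, u=1.437222: f=-0.622419 → u ← 1.437222 + 0.33·(-0.622419) = 1.231824
u(1.32) ≈ 1.2318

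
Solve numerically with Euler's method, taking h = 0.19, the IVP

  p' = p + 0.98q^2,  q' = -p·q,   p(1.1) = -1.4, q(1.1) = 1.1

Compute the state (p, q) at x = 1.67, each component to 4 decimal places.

-1.0246, 2.2299

Euler on (p,q): p_{n+1} = p_n + h·p', q_{n+1} = q_n + h·q'.
1.100000: (-1.400000, 1.100000); f=(-0.214200, 1.540000) → (-1.440698, 1.392600)
1.290000: (-1.440698, 1.392600); f=(0.459850, 2.006316) → (-1.353326, 1.773800)
1.480000: (-1.353326, 1.773800); f=(1.730113, 2.400531) → (-1.024605, 2.229901)
(p(1.67), q(1.67)) ≈ (-1.0246, 2.2299)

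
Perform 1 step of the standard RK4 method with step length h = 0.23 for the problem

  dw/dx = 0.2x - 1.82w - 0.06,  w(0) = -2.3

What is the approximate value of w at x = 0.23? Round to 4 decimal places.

RK4: k1 = f(x_n, w_n); k2 = f(x_n + h/2, w_n + (h/2)·k1); k3 = f(x_n + h/2, w_n + (h/2)·k2); k4 = f(x_n + h, w_n + h·k3); w_{n+1} = w_n + (h/6)·(k1 + 2k2 + 2k3 + k4).
x=0.000000, w=-2.300000:
  k1 = f(0.000000, -2.300000) = 4.126000
  k2 = f(0.115000, -1.825510) = 3.285428
  k3 = f(0.115000, -1.922176) = 3.461360
  k4 = f(0.230000, -1.503887) = 2.723075
  w ← -2.300000 + (0.23/6)·(k1 + 2k2 + 2k3 + k4) = -1.520198
w(0.23) ≈ -1.5202

-1.5202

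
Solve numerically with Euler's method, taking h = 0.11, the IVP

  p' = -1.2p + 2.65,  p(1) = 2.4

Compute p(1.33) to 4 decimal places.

Euler: p_{n+1} = p_n + h·f(s_n, p_n).
s=1.000000, p=2.400000: f=-0.230000 → p ← 2.400000 + 0.11·(-0.230000) = 2.374700
s=1.110000, p=2.374700: f=-0.199640 → p ← 2.374700 + 0.11·(-0.199640) = 2.352740
s=1.220000, p=2.352740: f=-0.173288 → p ← 2.352740 + 0.11·(-0.173288) = 2.333678
p(1.33) ≈ 2.3337

2.3337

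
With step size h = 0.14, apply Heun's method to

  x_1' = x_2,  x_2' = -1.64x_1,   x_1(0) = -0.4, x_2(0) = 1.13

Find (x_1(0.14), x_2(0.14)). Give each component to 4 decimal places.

Heun on (x_1,x_2): k1 = f(t_n, state_n); k2 = f(t_n + h, state_n + h·k1); state_{n+1} = state_n + (h/2)·(k1 + k2).
0.000000: (-0.400000, 1.130000)
  k1 = (1.130000, 0.656000)
  predictor → (-0.241800, 1.221840)
  k2 = (1.221840, 0.396552)
  → (-0.235371, 1.203679)
(x_1(0.14), x_2(0.14)) ≈ (-0.2354, 1.2037)

-0.2354, 1.2037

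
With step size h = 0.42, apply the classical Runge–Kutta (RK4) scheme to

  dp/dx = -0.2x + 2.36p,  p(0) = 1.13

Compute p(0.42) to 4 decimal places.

RK4: k1 = f(x_n, p_n); k2 = f(x_n + h/2, p_n + (h/2)·k1); k3 = f(x_n + h/2, p_n + (h/2)·k2); k4 = f(x_n + h, p_n + h·k3); p_{n+1} = p_n + (h/6)·(k1 + 2k2 + 2k3 + k4).
x=0.000000, p=1.130000:
  k1 = f(0.000000, 1.130000) = 2.666800
  k2 = f(0.210000, 1.690028) = 3.946466
  k3 = f(0.210000, 1.958758) = 4.580669
  k4 = f(0.420000, 3.053881) = 7.123159
  p ← 1.130000 + (0.42/6)·(k1 + 2k2 + 2k3 + k4) = 3.009096
p(0.42) ≈ 3.0091

3.0091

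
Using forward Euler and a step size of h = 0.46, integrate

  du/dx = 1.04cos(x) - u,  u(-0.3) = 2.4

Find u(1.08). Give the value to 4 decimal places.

1.1556

Euler: u_{n+1} = u_n + h·f(x_n, u_n).
x=-0.300000, u=2.400000: f=-1.406450 → u ← 2.400000 + 0.46·(-1.406450) = 1.753033
x=0.160000, u=1.753033: f=-0.726317 → u ← 1.753033 + 0.46·(-0.726317) = 1.418927
x=0.620000, u=1.418927: f=-0.572494 → u ← 1.418927 + 0.46·(-0.572494) = 1.155580
u(1.08) ≈ 1.1556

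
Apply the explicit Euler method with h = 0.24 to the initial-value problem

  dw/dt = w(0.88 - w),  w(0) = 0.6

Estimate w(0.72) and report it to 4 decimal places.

Euler: w_{n+1} = w_n + h·f(t_n, w_n).
t=0.000000, w=0.600000: f=0.168000 → w ← 0.600000 + 0.24·0.168000 = 0.640320
t=0.240000, w=0.640320: f=0.153472 → w ← 0.640320 + 0.24·0.153472 = 0.677153
t=0.480000, w=0.677153: f=0.137358 → w ← 0.677153 + 0.24·0.137358 = 0.710119
w(0.72) ≈ 0.7101

0.7101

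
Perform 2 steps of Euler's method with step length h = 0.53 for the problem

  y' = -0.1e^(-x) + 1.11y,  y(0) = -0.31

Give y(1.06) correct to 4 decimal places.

Euler: y_{n+1} = y_n + h·f(x_n, y_n).
x=0.000000, y=-0.310000: f=-0.444100 → y ← -0.310000 + 0.53·(-0.444100) = -0.545373
x=0.530000, y=-0.545373: f=-0.664225 → y ← -0.545373 + 0.53·(-0.664225) = -0.897412
y(1.06) ≈ -0.8974

-0.8974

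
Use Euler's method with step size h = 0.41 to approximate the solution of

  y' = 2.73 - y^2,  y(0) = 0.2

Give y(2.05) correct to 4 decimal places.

Euler: y_{n+1} = y_n + h·f(x_n, y_n).
x=0.000000, y=0.200000: f=2.690000 → y ← 0.200000 + 0.41·2.690000 = 1.302900
x=0.410000, y=1.302900: f=1.032452 → y ← 1.302900 + 0.41·1.032452 = 1.726205
x=0.820000, y=1.726205: f=-0.249784 → y ← 1.726205 + 0.41·(-0.249784) = 1.623794
x=1.230000, y=1.623794: f=0.093294 → y ← 1.623794 + 0.41·0.093294 = 1.662044
x=1.640000, y=1.662044: f=-0.032391 → y ← 1.662044 + 0.41·(-0.032391) = 1.648764
y(2.05) ≈ 1.6488

1.6488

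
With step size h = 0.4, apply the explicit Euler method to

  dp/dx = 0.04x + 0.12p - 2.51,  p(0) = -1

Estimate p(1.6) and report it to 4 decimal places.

Euler: p_{n+1} = p_n + h·f(x_n, p_n).
x=0.000000, p=-1.000000: f=-2.630000 → p ← -1.000000 + 0.4·(-2.630000) = -2.052000
x=0.400000, p=-2.052000: f=-2.740240 → p ← -2.052000 + 0.4·(-2.740240) = -3.148096
x=0.800000, p=-3.148096: f=-2.855772 → p ← -3.148096 + 0.4·(-2.855772) = -4.290405
x=1.200000, p=-4.290405: f=-2.976849 → p ← -4.290405 + 0.4·(-2.976849) = -5.481144
p(1.6) ≈ -5.4811

-5.4811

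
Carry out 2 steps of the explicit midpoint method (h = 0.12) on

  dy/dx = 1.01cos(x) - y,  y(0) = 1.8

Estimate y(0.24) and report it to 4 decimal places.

1.6297

Midpoint: k1 = f(x_n, y_n); k2 = f(x_n + h/2, y_n + (h/2)·k1); y_{n+1} = y_n + h·k2.
x=0.000000, y=1.800000:
  k1 = f(0.000000, 1.800000) = -0.790000
  k2 = f(0.060000, 1.752600) = -0.744417
  y ← 1.800000 + 0.12·(-0.744417) = 1.710670
x=0.120000, y=1.710670:
  k1 = f(0.120000, 1.710670) = -0.707933
  k2 = f(0.180000, 1.668194) = -0.674512
  y ← 1.710670 + 0.12·(-0.674512) = 1.629728
y(0.24) ≈ 1.6297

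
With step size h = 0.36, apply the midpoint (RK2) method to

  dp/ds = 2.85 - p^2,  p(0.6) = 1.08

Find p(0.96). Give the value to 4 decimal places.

1.4174

Midpoint: k1 = f(s_n, p_n); k2 = f(s_n + h/2, p_n + (h/2)·k1); p_{n+1} = p_n + h·k2.
s=0.600000, p=1.080000:
  k1 = f(0.600000, 1.080000) = 1.683600
  k2 = f(0.780000, 1.383048) = 0.937178
  p ← 1.080000 + 0.36·0.937178 = 1.417384
p(0.96) ≈ 1.4174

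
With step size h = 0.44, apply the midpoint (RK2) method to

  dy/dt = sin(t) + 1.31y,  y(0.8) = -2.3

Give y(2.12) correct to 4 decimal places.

Midpoint: k1 = f(t_n, y_n); k2 = f(t_n + h/2, y_n + (h/2)·k1); y_{n+1} = y_n + h·k2.
t=0.800000, y=-2.300000:
  k1 = f(0.800000, -2.300000) = -2.295644
  k2 = f(1.020000, -2.805042) = -2.822497
  y ← -2.300000 + 0.44·(-2.822497) = -3.541898
t=1.240000, y=-3.541898:
  k1 = f(1.240000, -3.541898) = -3.694103
  k2 = f(1.460000, -4.354601) = -4.710659
  y ← -3.541898 + 0.44·(-4.710659) = -5.614589
t=1.680000, y=-5.614589:
  k1 = f(1.680000, -5.614589) = -6.361068
  k2 = f(1.900000, -7.014023) = -8.242071
  y ← -5.614589 + 0.44·(-8.242071) = -9.241100
y(2.12) ≈ -9.2411

-9.2411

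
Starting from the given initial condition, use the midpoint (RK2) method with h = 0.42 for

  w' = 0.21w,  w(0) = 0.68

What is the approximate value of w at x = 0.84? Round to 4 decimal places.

Midpoint: k1 = f(x_n, w_n); k2 = f(x_n + h/2, w_n + (h/2)·k1); w_{n+1} = w_n + h·k2.
x=0.000000, w=0.680000:
  k1 = f(0.000000, 0.680000) = 0.142800
  k2 = f(0.210000, 0.709988) = 0.149097
  w ← 0.680000 + 0.42·0.149097 = 0.742621
x=0.420000, w=0.742621:
  k1 = f(0.420000, 0.742621) = 0.155950
  k2 = f(0.630000, 0.775371) = 0.162828
  w ← 0.742621 + 0.42·0.162828 = 0.811009
w(0.84) ≈ 0.8110

0.8110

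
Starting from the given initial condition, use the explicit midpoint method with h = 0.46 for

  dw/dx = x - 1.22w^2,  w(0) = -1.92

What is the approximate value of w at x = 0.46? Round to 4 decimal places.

Midpoint: k1 = f(x_n, w_n); k2 = f(x_n + h/2, w_n + (h/2)·k1); w_{n+1} = w_n + h·k2.
x=0.000000, w=-1.920000:
  k1 = f(0.000000, -1.920000) = -4.497408
  k2 = f(0.230000, -2.954404) = -10.418773
  w ← -1.920000 + 0.46·(-10.418773) = -6.712635
w(0.46) ≈ -6.7126

-6.7126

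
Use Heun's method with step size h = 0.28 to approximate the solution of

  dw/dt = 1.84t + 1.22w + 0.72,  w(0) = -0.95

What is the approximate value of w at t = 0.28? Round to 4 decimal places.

Heun: k1 = f(t_n, w_n); k2 = f(t_n + h, w_n + h·k1); w_{n+1} = w_n + (h/2)·(k1 + k2).
t=0.000000, w=-0.950000:
  k1 = f(0.000000, -0.950000) = -0.439000
  k2 = f(0.280000, -1.072920) = -0.073762
  w ← -0.950000 + (0.28/2)·(-0.439000 + (-0.073762)) = -1.021787
w(0.28) ≈ -1.0218

-1.0218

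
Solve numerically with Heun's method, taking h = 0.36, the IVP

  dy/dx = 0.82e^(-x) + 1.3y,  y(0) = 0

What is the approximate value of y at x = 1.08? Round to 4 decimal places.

Heun: k1 = f(x_n, y_n); k2 = f(x_n + h, y_n + h·k1); y_{n+1} = y_n + (h/2)·(k1 + k2).
x=0.000000, y=0.000000:
  k1 = f(0.000000, 0.000000) = 0.820000
  k2 = f(0.360000, 0.295200) = 0.955855
  y ← 0.000000 + (0.36/2)·(0.820000 + 0.955855) = 0.319654
x=0.360000, y=0.319654:
  k1 = f(0.360000, 0.319654) = 0.987645
  k2 = f(0.720000, 0.675206) = 1.276904
  y ← 0.319654 + (0.36/2)·(0.987645 + 1.276904) = 0.727273
x=0.720000, y=0.727273:
  k1 = f(0.720000, 0.727273) = 1.344591
  k2 = f(1.080000, 1.211326) = 1.853192
  y ← 0.727273 + (0.36/2)·(1.344591 + 1.853192) = 1.302874
y(1.08) ≈ 1.3029

1.3029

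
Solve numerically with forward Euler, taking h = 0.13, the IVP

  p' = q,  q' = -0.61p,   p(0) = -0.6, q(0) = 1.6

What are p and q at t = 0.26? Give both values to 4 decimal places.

-0.1778, 1.6787

Euler on (p,q): p_{n+1} = p_n + h·p', q_{n+1} = q_n + h·q'.
0.000000: (-0.600000, 1.600000); f=(1.600000, 0.366000) → (-0.392000, 1.647580)
0.130000: (-0.392000, 1.647580); f=(1.647580, 0.239120) → (-0.177815, 1.678666)
(p(0.26), q(0.26)) ≈ (-0.1778, 1.6787)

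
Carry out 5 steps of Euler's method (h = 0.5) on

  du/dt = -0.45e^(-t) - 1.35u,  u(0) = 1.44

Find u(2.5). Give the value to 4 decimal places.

-0.0575

Euler: u_{n+1} = u_n + h·f(t_n, u_n).
t=0.000000, u=1.440000: f=-2.394000 → u ← 1.440000 + 0.5·(-2.394000) = 0.243000
t=0.500000, u=0.243000: f=-0.600989 → u ← 0.243000 + 0.5·(-0.600989) = -0.057494
t=1.000000, u=-0.057494: f=-0.087928 → u ← -0.057494 + 0.5·(-0.087928) = -0.101459
t=1.500000, u=-0.101459: f=0.036560 → u ← -0.101459 + 0.5·0.036560 = -0.083178
t=2.000000, u=-0.083178: f=0.051390 → u ← -0.083178 + 0.5·0.051390 = -0.057483
u(2.5) ≈ -0.0575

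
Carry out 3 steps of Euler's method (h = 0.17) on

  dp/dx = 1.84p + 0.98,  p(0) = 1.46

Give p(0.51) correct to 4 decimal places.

3.9757

Euler: p_{n+1} = p_n + h·f(x_n, p_n).
x=0.000000, p=1.460000: f=3.666400 → p ← 1.460000 + 0.17·3.666400 = 2.083288
x=0.170000, p=2.083288: f=4.813250 → p ← 2.083288 + 0.17·4.813250 = 2.901540
x=0.340000, p=2.901540: f=6.318834 → p ← 2.901540 + 0.17·6.318834 = 3.975742
p(0.51) ≈ 3.9757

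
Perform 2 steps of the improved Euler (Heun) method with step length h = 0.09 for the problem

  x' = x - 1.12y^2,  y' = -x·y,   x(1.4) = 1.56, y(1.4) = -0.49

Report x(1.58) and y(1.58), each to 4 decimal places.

Heun on (x,y): k1 = f(t_n, state_n); k2 = f(t_n + h, state_n + h·k1); state_{n+1} = state_n + (h/2)·(k1 + k2).
1.400000: (1.560000, -0.490000)
  k1 = (1.291088, 0.764400)
  predictor → (1.676198, -0.421204)
  k2 = (1.477496, 0.706021)
  → (1.684586, -0.423831)
1.490000: (1.684586, -0.423831)
  k1 = (1.483398, 0.713980)
  predictor → (1.818092, -0.359573)
  k2 = (1.673284, 0.653737)
  → (1.826637, -0.362284)
(x(1.58), y(1.58)) ≈ (1.8266, -0.3623)

1.8266, -0.3623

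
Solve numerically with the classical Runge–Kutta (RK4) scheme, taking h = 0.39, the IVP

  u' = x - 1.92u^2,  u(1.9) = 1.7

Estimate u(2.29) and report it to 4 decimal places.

RK4: k1 = f(x_n, u_n); k2 = f(x_n + h/2, u_n + (h/2)·k1); k3 = f(x_n + h/2, u_n + (h/2)·k2); k4 = f(x_n + h, u_n + h·k3); u_{n+1} = u_n + (h/6)·(k1 + 2k2 + 2k3 + k4).
x=1.900000, u=1.700000:
  k1 = f(1.900000, 1.700000) = -3.648800
  k2 = f(2.095000, 0.988484) = 0.218967
  k3 = f(2.095000, 1.742699) = -3.736036
  k4 = f(2.290000, 0.242946) = 2.176677
  u ← 1.700000 + (0.39/6)·(k1 + 2k2 + 2k3 + k4) = 1.147093
u(2.29) ≈ 1.1471

1.1471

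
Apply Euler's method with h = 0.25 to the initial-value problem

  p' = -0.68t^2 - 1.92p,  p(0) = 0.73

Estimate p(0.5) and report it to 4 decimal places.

0.1868

Euler: p_{n+1} = p_n + h·f(t_n, p_n).
t=0.000000, p=0.730000: f=-1.401600 → p ← 0.730000 + 0.25·(-1.401600) = 0.379600
t=0.250000, p=0.379600: f=-0.771332 → p ← 0.379600 + 0.25·(-0.771332) = 0.186767
p(0.5) ≈ 0.1868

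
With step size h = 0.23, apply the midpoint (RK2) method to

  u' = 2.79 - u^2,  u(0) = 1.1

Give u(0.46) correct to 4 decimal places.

1.5080

Midpoint: k1 = f(x_n, u_n); k2 = f(x_n + h/2, u_n + (h/2)·k1); u_{n+1} = u_n + h·k2.
x=0.000000, u=1.100000:
  k1 = f(0.000000, 1.100000) = 1.580000
  k2 = f(0.115000, 1.281700) = 1.147245
  u ← 1.100000 + 0.23·1.147245 = 1.363866
x=0.230000, u=1.363866:
  k1 = f(0.230000, 1.363866) = 0.929869
  k2 = f(0.345000, 1.470801) = 0.626744
  u ← 1.363866 + 0.23·0.626744 = 1.508017
u(0.46) ≈ 1.5080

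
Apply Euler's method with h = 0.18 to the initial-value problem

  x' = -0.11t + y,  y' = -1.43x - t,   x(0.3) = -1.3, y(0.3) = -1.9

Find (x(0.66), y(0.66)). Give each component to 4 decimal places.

Euler on (x,y): x_{n+1} = x_n + h·x', y_{n+1} = y_n + h·y'.
0.300000: (-1.300000, -1.900000); f=(-1.933000, 1.559000) → (-1.647940, -1.619380)
0.480000: (-1.647940, -1.619380); f=(-1.672180, 1.876554) → (-1.948932, -1.281600)
(x(0.66), y(0.66)) ≈ (-1.9489, -1.2816)

-1.9489, -1.2816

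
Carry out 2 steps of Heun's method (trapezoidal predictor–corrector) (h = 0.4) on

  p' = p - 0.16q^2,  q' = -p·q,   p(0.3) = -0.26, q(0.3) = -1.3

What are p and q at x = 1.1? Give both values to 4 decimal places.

Heun on (p,q): k1 = f(x_n, state_n); k2 = f(x_n + h, state_n + h·k1); state_{n+1} = state_n + (h/2)·(k1 + k2).
0.300000: (-0.260000, -1.300000)
  k1 = (-0.530400, -0.338000)
  predictor → (-0.472160, -1.435200)
  k2 = (-0.801728, -0.677644)
  → (-0.526426, -1.503129)
0.700000: (-0.526426, -1.503129)
  k1 = (-0.887929, -0.791285)
  predictor → (-0.881597, -1.819643)
  k2 = (-1.411373, -1.604192)
  → (-0.986286, -1.982224)
(p(1.1), q(1.1)) ≈ (-0.9863, -1.9822)

-0.9863, -1.9822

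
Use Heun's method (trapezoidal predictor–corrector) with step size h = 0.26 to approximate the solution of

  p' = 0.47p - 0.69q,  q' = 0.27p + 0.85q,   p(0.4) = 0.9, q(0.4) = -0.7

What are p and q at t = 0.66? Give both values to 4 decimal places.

Heun on (p,q): k1 = f(t_n, state_n); k2 = f(t_n + h, state_n + h·k1); state_{n+1} = state_n + (h/2)·(k1 + k2).
0.400000: (0.900000, -0.700000)
  k1 = (0.906000, -0.352000)
  predictor → (1.135560, -0.791520)
  k2 = (1.079862, -0.366191)
  → (1.158162, -0.793365)
(p(0.66), q(0.66)) ≈ (1.1582, -0.7934)

1.1582, -0.7934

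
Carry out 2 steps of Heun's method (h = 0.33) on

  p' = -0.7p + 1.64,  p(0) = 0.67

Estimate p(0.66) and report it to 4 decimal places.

Heun: k1 = f(t_n, p_n); k2 = f(t_n + h, p_n + h·k1); p_{n+1} = p_n + (h/2)·(k1 + k2).
t=0.000000, p=0.670000:
  k1 = f(0.000000, 0.670000) = 1.171000
  k2 = f(0.330000, 1.056430) = 0.900499
  p ← 0.670000 + (0.33/2)·(1.171000 + 0.900499) = 1.011797
t=0.330000, p=1.011797:
  k1 = f(0.330000, 1.011797) = 0.931742
  k2 = f(0.660000, 1.319272) = 0.716509
  p ← 1.011797 + (0.33/2)·(0.931742 + 0.716509) = 1.283759
p(0.66) ≈ 1.2838

1.2838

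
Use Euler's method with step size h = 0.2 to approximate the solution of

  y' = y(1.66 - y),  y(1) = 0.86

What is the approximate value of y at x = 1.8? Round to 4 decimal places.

Euler: y_{n+1} = y_n + h·f(x_n, y_n).
x=1.000000, y=0.860000: f=0.688000 → y ← 0.860000 + 0.2·0.688000 = 0.997600
x=1.200000, y=0.997600: f=0.660810 → y ← 0.997600 + 0.2·0.660810 = 1.129762
x=1.400000, y=1.129762: f=0.599043 → y ← 1.129762 + 0.2·0.599043 = 1.249571
x=1.600000, y=1.249571: f=0.512861 → y ← 1.249571 + 0.2·0.512861 = 1.352143
y(1.8) ≈ 1.3521

1.3521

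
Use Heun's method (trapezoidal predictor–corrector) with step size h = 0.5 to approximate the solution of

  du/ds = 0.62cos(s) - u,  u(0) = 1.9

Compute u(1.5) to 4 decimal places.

0.6950

Heun: k1 = f(s_n, u_n); k2 = f(s_n + h, u_n + h·k1); u_{n+1} = u_n + (h/2)·(k1 + k2).
s=0.000000, u=1.900000:
  k1 = f(0.000000, 1.900000) = -1.280000
  k2 = f(0.500000, 1.260000) = -0.715899
  u ← 1.900000 + (0.5/2)·(-1.280000 + (-0.715899)) = 1.401025
s=0.500000, u=1.401025:
  k1 = f(0.500000, 1.401025) = -0.856924
  k2 = f(1.000000, 0.972563) = -0.637576
  u ← 1.401025 + (0.5/2)·(-0.856924 + (-0.637576)) = 1.027400
s=1.000000, u=1.027400:
  k1 = f(1.000000, 1.027400) = -0.692413
  k2 = f(1.500000, 0.681194) = -0.637337
  u ← 1.027400 + (0.5/2)·(-0.692413 + (-0.637337)) = 0.694963
u(1.5) ≈ 0.6950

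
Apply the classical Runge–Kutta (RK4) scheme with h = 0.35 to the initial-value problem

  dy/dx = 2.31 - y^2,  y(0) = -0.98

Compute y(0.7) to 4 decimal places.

0.4375

RK4: k1 = f(x_n, y_n); k2 = f(x_n + h/2, y_n + (h/2)·k1); k3 = f(x_n + h/2, y_n + (h/2)·k2); k4 = f(x_n + h, y_n + h·k3); y_{n+1} = y_n + (h/6)·(k1 + 2k2 + 2k3 + k4).
x=0.000000, y=-0.980000:
  k1 = f(0.000000, -0.980000) = 1.349600
  k2 = f(0.175000, -0.743820) = 1.756732
  k3 = f(0.175000, -0.672572) = 1.857647
  k4 = f(0.350000, -0.329824) = 2.201216
  y ← -0.980000 + (0.35/6)·(k1 + 2k2 + 2k3 + k4) = -0.351192
x=0.350000, y=-0.351192:
  k1 = f(0.350000, -0.351192) = 2.186665
  k2 = f(0.525000, 0.031475) = 2.309009
  k3 = f(0.525000, 0.052885) = 2.307203
  k4 = f(0.700000, 0.456330) = 2.101763
  y ← -0.351192 + (0.35/6)·(k1 + 2k2 + 2k3 + k4) = 0.437525
y(0.7) ≈ 0.4375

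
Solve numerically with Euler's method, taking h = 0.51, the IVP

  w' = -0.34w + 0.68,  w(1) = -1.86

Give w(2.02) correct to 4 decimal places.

-0.6374

Euler: w_{n+1} = w_n + h·f(t_n, w_n).
t=1.000000, w=-1.860000: f=1.312400 → w ← -1.860000 + 0.51·1.312400 = -1.190676
t=1.510000, w=-1.190676: f=1.084830 → w ← -1.190676 + 0.51·1.084830 = -0.637413
w(2.02) ≈ -0.6374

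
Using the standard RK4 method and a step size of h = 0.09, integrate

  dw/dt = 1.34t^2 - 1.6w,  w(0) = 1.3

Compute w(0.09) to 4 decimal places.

RK4: k1 = f(t_n, w_n); k2 = f(t_n + h/2, w_n + (h/2)·k1); k3 = f(t_n + h/2, w_n + (h/2)·k2); k4 = f(t_n + h, w_n + h·k3); w_{n+1} = w_n + (h/6)·(k1 + 2k2 + 2k3 + k4).
t=0.000000, w=1.300000:
  k1 = f(0.000000, 1.300000) = -2.080000
  k2 = f(0.045000, 1.206400) = -1.927527
  k3 = f(0.045000, 1.213261) = -1.938505
  k4 = f(0.090000, 1.125535) = -1.790001
  w ← 1.300000 + (0.09/6)·(k1 + 2k2 + 2k3 + k4) = 1.125969
w(0.09) ≈ 1.1260

1.1260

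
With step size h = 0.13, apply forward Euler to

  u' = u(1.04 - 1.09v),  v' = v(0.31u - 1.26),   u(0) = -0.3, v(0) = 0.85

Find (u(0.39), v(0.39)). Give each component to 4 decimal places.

-0.3322, 0.4753

Euler on (u,v): u_{n+1} = u_n + h·u', v_{n+1} = v_n + h·v'.
0.000000: (-0.300000, 0.850000); f=(-0.034050, -1.150050) → (-0.304426, 0.700493)
0.130000: (-0.304426, 0.700493); f=(-0.084162, -0.948729) → (-0.315368, 0.577159)
0.260000: (-0.315368, 0.577159); f=(-0.129584, -0.783645) → (-0.332213, 0.475285)
(u(0.39), v(0.39)) ≈ (-0.3322, 0.4753)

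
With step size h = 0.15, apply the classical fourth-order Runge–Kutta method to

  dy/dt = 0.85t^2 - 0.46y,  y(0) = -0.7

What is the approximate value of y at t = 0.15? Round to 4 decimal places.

RK4: k1 = f(t_n, y_n); k2 = f(t_n + h/2, y_n + (h/2)·k1); k3 = f(t_n + h/2, y_n + (h/2)·k2); k4 = f(t_n + h, y_n + h·k3); y_{n+1} = y_n + (h/6)·(k1 + 2k2 + 2k3 + k4).
t=0.000000, y=-0.700000:
  k1 = f(0.000000, -0.700000) = 0.322000
  k2 = f(0.075000, -0.675850) = 0.315672
  k3 = f(0.075000, -0.676325) = 0.315891
  k4 = f(0.150000, -0.652616) = 0.319329
  y ← -0.700000 + (0.15/6)·(k1 + 2k2 + 2k3 + k4) = -0.652389
y(0.15) ≈ -0.6524

-0.6524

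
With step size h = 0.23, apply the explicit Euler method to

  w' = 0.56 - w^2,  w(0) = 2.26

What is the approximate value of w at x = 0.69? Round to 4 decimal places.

0.9009

Euler: w_{n+1} = w_n + h·f(x_n, w_n).
x=0.000000, w=2.260000: f=-4.547600 → w ← 2.260000 + 0.23·(-4.547600) = 1.214052
x=0.230000, w=1.214052: f=-0.913922 → w ← 1.214052 + 0.23·(-0.913922) = 1.003850
x=0.460000, w=1.003850: f=-0.447715 → w ← 1.003850 + 0.23·(-0.447715) = 0.900876
w(0.69) ≈ 0.9009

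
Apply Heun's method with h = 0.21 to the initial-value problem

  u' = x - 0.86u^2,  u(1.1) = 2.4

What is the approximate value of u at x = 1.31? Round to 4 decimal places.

Heun: k1 = f(x_n, u_n); k2 = f(x_n + h, u_n + h·k1); u_{n+1} = u_n + (h/2)·(k1 + k2).
x=1.100000, u=2.400000:
  k1 = f(1.100000, 2.400000) = -3.853600
  k2 = f(1.310000, 1.590744) = -0.866201
  u ← 2.400000 + (0.21/2)·(-3.853600 + (-0.866201)) = 1.904421
u(1.31) ≈ 1.9044

1.9044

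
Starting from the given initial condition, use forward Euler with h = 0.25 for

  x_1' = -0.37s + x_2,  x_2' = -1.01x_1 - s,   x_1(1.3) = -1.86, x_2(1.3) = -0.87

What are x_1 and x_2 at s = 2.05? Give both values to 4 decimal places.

Euler on (x_1,x_2): x_1_{n+1} = x_1_n + h·x_1', x_2_{n+1} = x_2_n + h·x_2'.
1.300000: (-1.860000, -0.870000); f=(-1.351000, 0.578600) → (-2.197750, -0.725350)
1.550000: (-2.197750, -0.725350); f=(-1.298850, 0.669728) → (-2.522463, -0.557918)
1.800000: (-2.522463, -0.557918); f=(-1.223918, 0.747687) → (-2.828442, -0.370996)
(x_1(2.05), x_2(2.05)) ≈ (-2.8284, -0.3710)

-2.8284, -0.3710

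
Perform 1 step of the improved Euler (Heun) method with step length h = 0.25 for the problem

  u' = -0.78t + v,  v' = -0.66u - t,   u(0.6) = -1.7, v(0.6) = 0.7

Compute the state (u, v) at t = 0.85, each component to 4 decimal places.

Heun on (u,v): k1 = f(t_n, state_n); k2 = f(t_n + h, state_n + h·k1); state_{n+1} = state_n + (h/2)·(k1 + k2).
0.600000: (-1.700000, 0.700000)
  k1 = (0.232000, 0.522000)
  predictor → (-1.642000, 0.830500)
  k2 = (0.167500, 0.233720)
  → (-1.650062, 0.794465)
(u(0.85), v(0.85)) ≈ (-1.6501, 0.7945)

-1.6501, 0.7945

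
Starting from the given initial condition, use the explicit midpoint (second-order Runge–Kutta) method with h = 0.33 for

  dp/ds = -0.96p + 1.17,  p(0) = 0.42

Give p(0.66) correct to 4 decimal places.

0.7891

Midpoint: k1 = f(s_n, p_n); k2 = f(s_n + h/2, p_n + (h/2)·k1); p_{n+1} = p_n + h·k2.
s=0.000000, p=0.420000:
  k1 = f(0.000000, 0.420000) = 0.766800
  k2 = f(0.165000, 0.546522) = 0.645339
  p ← 0.420000 + 0.33·0.645339 = 0.632962
s=0.330000, p=0.632962:
  k1 = f(0.330000, 0.632962) = 0.562357
  k2 = f(0.495000, 0.725751) = 0.473279
  p ← 0.632962 + 0.33·0.473279 = 0.789144
p(0.66) ≈ 0.7891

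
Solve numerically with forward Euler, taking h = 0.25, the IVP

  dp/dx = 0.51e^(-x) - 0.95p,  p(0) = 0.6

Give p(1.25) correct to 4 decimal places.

Euler: p_{n+1} = p_n + h·f(x_n, p_n).
x=0.000000, p=0.600000: f=-0.060000 → p ← 0.600000 + 0.25·(-0.060000) = 0.585000
x=0.250000, p=0.585000: f=-0.158562 → p ← 0.585000 + 0.25·(-0.158562) = 0.545360
x=0.500000, p=0.545360: f=-0.208761 → p ← 0.545360 + 0.25·(-0.208761) = 0.493169
x=0.750000, p=0.493169: f=-0.227604 → p ← 0.493169 + 0.25·(-0.227604) = 0.436268
x=1.000000, p=0.436268: f=-0.226836 → p ← 0.436268 + 0.25·(-0.226836) = 0.379559
p(1.25) ≈ 0.3796

0.3796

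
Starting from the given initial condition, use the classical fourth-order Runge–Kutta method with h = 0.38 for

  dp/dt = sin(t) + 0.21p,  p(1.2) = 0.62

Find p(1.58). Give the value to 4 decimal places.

RK4: k1 = f(t_n, p_n); k2 = f(t_n + h/2, p_n + (h/2)·k1); k3 = f(t_n + h/2, p_n + (h/2)·k2); k4 = f(t_n + h, p_n + h·k3); p_{n+1} = p_n + (h/6)·(k1 + 2k2 + 2k3 + k4).
t=1.200000, p=0.620000:
  k1 = f(1.200000, 0.620000) = 1.062239
  k2 = f(1.390000, 0.821825) = 1.156284
  k3 = f(1.390000, 0.839694) = 1.160037
  k4 = f(1.580000, 1.060814) = 1.222729
  p ← 0.620000 + (0.38/6)·(k1 + 2k2 + 2k3 + k4) = 1.058115
p(1.58) ≈ 1.0581

1.0581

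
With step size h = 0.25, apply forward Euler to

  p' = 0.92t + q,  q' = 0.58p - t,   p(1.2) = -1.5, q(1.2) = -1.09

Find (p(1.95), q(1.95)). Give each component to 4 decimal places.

-1.7206, -2.8389

Euler on (p,q): p_{n+1} = p_n + h·p', q_{n+1} = q_n + h·q'.
1.200000: (-1.500000, -1.090000); f=(0.014000, -2.070000) → (-1.496500, -1.607500)
1.450000: (-1.496500, -1.607500); f=(-0.273500, -2.317970) → (-1.564875, -2.186992)
1.700000: (-1.564875, -2.186992); f=(-0.622992, -2.607627) → (-1.720623, -2.838899)
(p(1.95), q(1.95)) ≈ (-1.7206, -2.8389)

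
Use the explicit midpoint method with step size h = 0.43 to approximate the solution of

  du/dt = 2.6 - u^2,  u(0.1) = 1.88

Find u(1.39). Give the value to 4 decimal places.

Midpoint: k1 = f(t_n, u_n); k2 = f(t_n + h/2, u_n + (h/2)·k1); u_{n+1} = u_n + h·k2.
t=0.100000, u=1.880000:
  k1 = f(0.100000, 1.880000) = -0.934400
  k2 = f(0.315000, 1.679104) = -0.219390
  u ← 1.880000 + 0.43·(-0.219390) = 1.785662
t=0.530000, u=1.785662:
  k1 = f(0.530000, 1.785662) = -0.588589
  k2 = f(0.745000, 1.659115) = -0.152664
  u ← 1.785662 + 0.43·(-0.152664) = 1.720017
t=0.960000, u=1.720017:
  k1 = f(0.960000, 1.720017) = -0.358457
  k2 = f(1.175000, 1.642948) = -0.099279
  u ← 1.720017 + 0.43·(-0.099279) = 1.677327
u(1.39) ≈ 1.6773

1.6773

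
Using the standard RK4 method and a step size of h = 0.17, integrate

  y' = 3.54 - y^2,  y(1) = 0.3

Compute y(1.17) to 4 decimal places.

RK4: k1 = f(x_n, y_n); k2 = f(x_n + h/2, y_n + (h/2)·k1); k3 = f(x_n + h/2, y_n + (h/2)·k2); k4 = f(x_n + h, y_n + h·k3); y_{n+1} = y_n + (h/6)·(k1 + 2k2 + 2k3 + k4).
x=1.000000, y=0.300000:
  k1 = f(1.000000, 0.300000) = 3.450000
  k2 = f(1.085000, 0.593250) = 3.188054
  k3 = f(1.085000, 0.570985) = 3.213977
  k4 = f(1.170000, 0.846376) = 2.823648
  y ← 0.300000 + (0.17/6)·(k1 + 2k2 + 2k3 + k4) = 0.840535
y(1.17) ≈ 0.8405

0.8405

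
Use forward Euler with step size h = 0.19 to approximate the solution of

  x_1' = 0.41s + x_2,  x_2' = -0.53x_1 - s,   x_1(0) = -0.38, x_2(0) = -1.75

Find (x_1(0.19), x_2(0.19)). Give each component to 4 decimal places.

Euler on (x_1,x_2): x_1_{n+1} = x_1_n + h·x_1', x_2_{n+1} = x_2_n + h·x_2'.
0.000000: (-0.380000, -1.750000); f=(-1.750000, 0.201400) → (-0.712500, -1.711734)
(x_1(0.19), x_2(0.19)) ≈ (-0.7125, -1.7117)

-0.7125, -1.7117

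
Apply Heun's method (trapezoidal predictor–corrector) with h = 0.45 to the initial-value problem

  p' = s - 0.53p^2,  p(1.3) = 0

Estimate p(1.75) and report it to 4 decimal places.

0.6454

Heun: k1 = f(s_n, p_n); k2 = f(s_n + h, p_n + h·k1); p_{n+1} = p_n + (h/2)·(k1 + k2).
s=1.300000, p=0.000000:
  k1 = f(1.300000, 0.000000) = 1.300000
  k2 = f(1.750000, 0.585000) = 1.568621
  p ← 0.000000 + (0.45/2)·(1.300000 + 1.568621) = 0.645440
p(1.75) ≈ 0.6454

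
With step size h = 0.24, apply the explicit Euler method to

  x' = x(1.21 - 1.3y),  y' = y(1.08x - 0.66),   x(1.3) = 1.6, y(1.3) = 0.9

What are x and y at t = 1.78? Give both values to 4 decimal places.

1.5146, 1.4250

Euler on (x,y): x_{n+1} = x_n + h·x', y_{n+1} = y_n + h·y'.
1.300000: (1.600000, 0.900000); f=(0.064000, 0.961200) → (1.615360, 1.130688)
1.540000: (1.615360, 1.130688); f=(-0.419823, 1.226332) → (1.514602, 1.425008)
(x(1.78), y(1.78)) ≈ (1.5146, 1.4250)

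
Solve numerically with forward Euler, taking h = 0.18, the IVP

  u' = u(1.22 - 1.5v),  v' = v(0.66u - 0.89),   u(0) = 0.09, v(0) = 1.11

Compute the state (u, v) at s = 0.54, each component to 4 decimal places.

Euler on (u,v): u_{n+1} = u_n + h·u', v_{n+1} = v_n + h·v'.
0.000000: (0.090000, 1.110000); f=(-0.040050, -0.921966) → (0.082791, 0.944046)
0.180000: (0.082791, 0.944046); f=(-0.016233, -0.788616) → (0.079869, 0.802095)
0.360000: (0.079869, 0.802095); f=(0.001346, -0.671583) → (0.080111, 0.681210)
(u(0.54), v(0.54)) ≈ (0.0801, 0.6812)

0.0801, 0.6812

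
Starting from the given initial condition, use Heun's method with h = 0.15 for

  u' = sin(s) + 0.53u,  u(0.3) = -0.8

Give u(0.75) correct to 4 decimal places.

-0.7681

Heun: k1 = f(s_n, u_n); k2 = f(s_n + h, u_n + h·k1); u_{n+1} = u_n + (h/2)·(k1 + k2).
s=0.300000, u=-0.800000:
  k1 = f(0.300000, -0.800000) = -0.128480
  k2 = f(0.450000, -0.819272) = 0.000751
  u ← -0.800000 + (0.15/2)·(-0.128480 + 0.000751) = -0.809580
s=0.450000, u=-0.809580:
  k1 = f(0.450000, -0.809580) = 0.005888
  k2 = f(0.600000, -0.808696) = 0.136033
  u ← -0.809580 + (0.15/2)·(0.005888 + 0.136033) = -0.798936
s=0.600000, u=-0.798936:
  k1 = f(0.600000, -0.798936) = 0.141207
  k2 = f(0.750000, -0.777755) = 0.269429
  u ← -0.798936 + (0.15/2)·(0.141207 + 0.269429) = -0.768138
u(0.75) ≈ -0.7681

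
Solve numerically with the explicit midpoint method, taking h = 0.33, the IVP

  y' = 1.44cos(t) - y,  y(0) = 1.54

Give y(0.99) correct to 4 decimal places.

1.3001

Midpoint: k1 = f(t_n, y_n); k2 = f(t_n + h/2, y_n + (h/2)·k1); y_{n+1} = y_n + h·k2.
t=0.000000, y=1.540000:
  k1 = f(0.000000, 1.540000) = -0.100000
  k2 = f(0.165000, 1.523500) = -0.103058
  y ← 1.540000 + 0.33·(-0.103058) = 1.505991
t=0.330000, y=1.505991:
  k1 = f(0.330000, 1.505991) = -0.143690
  k2 = f(0.495000, 1.482282) = -0.215127
  y ← 1.505991 + 0.33·(-0.215127) = 1.434999
t=0.660000, y=1.434999:
  k1 = f(0.660000, 1.434999) = -0.297410
  k2 = f(0.825000, 1.385926) = -0.408804
  y ← 1.434999 + 0.33·(-0.408804) = 1.300094
y(0.99) ≈ 1.3001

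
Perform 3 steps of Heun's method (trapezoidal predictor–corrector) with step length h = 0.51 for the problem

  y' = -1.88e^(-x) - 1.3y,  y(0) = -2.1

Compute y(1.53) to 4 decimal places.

Heun: k1 = f(x_n, y_n); k2 = f(x_n + h, y_n + h·k1); y_{n+1} = y_n + (h/2)·(k1 + k2).
x=0.000000, y=-2.100000:
  k1 = f(0.000000, -2.100000) = 0.850000
  k2 = f(0.510000, -1.666500) = 1.037518
  y ← -2.100000 + (0.51/2)·(0.850000 + 1.037518) = -1.618683
x=0.510000, y=-1.618683:
  k1 = f(0.510000, -1.618683) = 0.975356
  k2 = f(1.020000, -1.121251) = 0.779708
  y ← -1.618683 + (0.51/2)·(0.975356 + 0.779708) = -1.171141
x=1.020000, y=-1.171141:
  k1 = f(1.020000, -1.171141) = 0.844565
  k2 = f(1.530000, -0.740413) = 0.555450
  y ← -1.171141 + (0.51/2)·(0.844565 + 0.555450) = -0.814138
y(1.53) ≈ -0.8141

-0.8141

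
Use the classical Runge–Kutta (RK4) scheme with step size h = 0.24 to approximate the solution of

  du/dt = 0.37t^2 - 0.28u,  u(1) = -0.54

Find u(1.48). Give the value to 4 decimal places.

-0.2112

RK4: k1 = f(t_n, u_n); k2 = f(t_n + h/2, u_n + (h/2)·k1); k3 = f(t_n + h/2, u_n + (h/2)·k2); k4 = f(t_n + h, u_n + h·k3); u_{n+1} = u_n + (h/6)·(k1 + 2k2 + 2k3 + k4).
t=1.000000, u=-0.540000:
  k1 = f(1.000000, -0.540000) = 0.521200
  k2 = f(1.120000, -0.477456) = 0.597816
  k3 = f(1.120000, -0.468262) = 0.595241
  k4 = f(1.240000, -0.397142) = 0.680112
  u ← -0.540000 + (0.24/6)·(k1 + 2k2 + 2k3 + k4) = -0.396503
t=1.240000, u=-0.396503:
  k1 = f(1.240000, -0.396503) = 0.679933
  k2 = f(1.360000, -0.314911) = 0.772527
  k3 = f(1.360000, -0.303800) = 0.769416
  k4 = f(1.480000, -0.211843) = 0.869764
  u ← -0.396503 + (0.24/6)·(k1 + 2k2 + 2k3 + k4) = -0.211160
u(1.48) ≈ -0.2112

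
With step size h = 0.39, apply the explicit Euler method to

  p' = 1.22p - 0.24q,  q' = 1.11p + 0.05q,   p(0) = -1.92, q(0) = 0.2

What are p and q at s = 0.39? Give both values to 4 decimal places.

Euler on (p,q): p_{n+1} = p_n + h·p', q_{n+1} = q_n + h·q'.
0.000000: (-1.920000, 0.200000); f=(-2.390400, -2.121200) → (-2.852256, -0.627268)
(p(0.39), q(0.39)) ≈ (-2.8523, -0.6273)

-2.8523, -0.6273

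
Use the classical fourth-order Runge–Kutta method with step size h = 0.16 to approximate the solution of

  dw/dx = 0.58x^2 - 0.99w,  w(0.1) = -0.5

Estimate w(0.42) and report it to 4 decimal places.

RK4: k1 = f(x_n, w_n); k2 = f(x_n + h/2, w_n + (h/2)·k1); k3 = f(x_n + h/2, w_n + (h/2)·k2); k4 = f(x_n + h, w_n + h·k3); w_{n+1} = w_n + (h/6)·(k1 + 2k2 + 2k3 + k4).
x=0.100000, w=-0.500000:
  k1 = f(0.100000, -0.500000) = 0.500800
  k2 = f(0.180000, -0.459936) = 0.474129
  k3 = f(0.180000, -0.462070) = 0.476241
  k4 = f(0.260000, -0.423801) = 0.458771
  w ← -0.500000 + (0.16/6)·(k1 + 2k2 + 2k3 + k4) = -0.423725
x=0.260000, w=-0.423725:
  k1 = f(0.260000, -0.423725) = 0.458696
  k2 = f(0.340000, -0.387029) = 0.450207
  k3 = f(0.340000, -0.387708) = 0.450879
  k4 = f(0.420000, -0.351584) = 0.450381
  w ← -0.423725 + (0.16/6)·(k1 + 2k2 + 2k3 + k4) = -0.351425
w(0.42) ≈ -0.3514

-0.3514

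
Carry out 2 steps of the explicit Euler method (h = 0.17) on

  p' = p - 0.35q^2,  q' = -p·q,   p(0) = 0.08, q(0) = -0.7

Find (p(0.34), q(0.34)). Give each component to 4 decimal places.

0.0470, -0.6829

Euler on (p,q): p_{n+1} = p_n + h·p', q_{n+1} = q_n + h·q'.
0.000000: (0.080000, -0.700000); f=(-0.091500, 0.056000) → (0.064445, -0.690480)
0.170000: (0.064445, -0.690480); f=(-0.102422, 0.044498) → (0.047033, -0.682915)
(p(0.34), q(0.34)) ≈ (0.0470, -0.6829)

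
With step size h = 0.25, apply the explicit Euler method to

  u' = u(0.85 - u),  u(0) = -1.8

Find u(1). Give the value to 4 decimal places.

-80.8389

Euler: u_{n+1} = u_n + h·f(t_n, u_n).
t=0.000000, u=-1.800000: f=-4.770000 → u ← -1.800000 + 0.25·(-4.770000) = -2.992500
t=0.250000, u=-2.992500: f=-11.498681 → u ← -2.992500 + 0.25·(-11.498681) = -5.867170
t=0.500000, u=-5.867170: f=-39.410782 → u ← -5.867170 + 0.25·(-39.410782) = -15.719866
t=0.750000, u=-15.719866: f=-260.476069 → u ← -15.719866 + 0.25·(-260.476069) = -80.838883
u(1) ≈ -80.8389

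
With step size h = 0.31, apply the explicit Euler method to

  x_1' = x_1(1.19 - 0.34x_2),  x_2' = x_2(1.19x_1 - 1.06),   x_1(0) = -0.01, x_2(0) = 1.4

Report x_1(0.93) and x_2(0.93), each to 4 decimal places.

Euler on (x_1,x_2): x_1_{n+1} = x_1_n + h·x_1', x_2_{n+1} = x_2_n + h·x_2'.
0.000000: (-0.010000, 1.400000); f=(-0.007140, -1.500660) → (-0.012213, 0.934795)
0.310000: (-0.012213, 0.934795); f=(-0.010652, -1.004469) → (-0.015516, 0.623410)
0.620000: (-0.015516, 0.623410); f=(-0.015175, -0.672325) → (-0.020220, 0.414989)
(x_1(0.93), x_2(0.93)) ≈ (-0.0202, 0.4150)

-0.0202, 0.4150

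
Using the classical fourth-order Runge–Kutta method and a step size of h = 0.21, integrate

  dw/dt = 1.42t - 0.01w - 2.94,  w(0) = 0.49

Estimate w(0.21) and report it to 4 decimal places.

RK4: k1 = f(t_n, w_n); k2 = f(t_n + h/2, w_n + (h/2)·k1); k3 = f(t_n + h/2, w_n + (h/2)·k2); k4 = f(t_n + h, w_n + h·k3); w_{n+1} = w_n + (h/6)·(k1 + 2k2 + 2k3 + k4).
t=0.000000, w=0.490000:
  k1 = f(0.000000, 0.490000) = -2.944900
  k2 = f(0.105000, 0.180785) = -2.792708
  k3 = f(0.105000, 0.196766) = -2.792868
  k4 = f(0.210000, -0.096502) = -2.640835
  w ← 0.490000 + (0.21/6)·(k1 + 2k2 + 2k3 + k4) = -0.096491
w(0.21) ≈ -0.0965

-0.0965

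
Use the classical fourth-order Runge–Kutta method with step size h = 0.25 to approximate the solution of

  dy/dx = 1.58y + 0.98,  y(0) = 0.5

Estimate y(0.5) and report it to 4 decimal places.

1.8478

RK4: k1 = f(x_n, y_n); k2 = f(x_n + h/2, y_n + (h/2)·k1); k3 = f(x_n + h/2, y_n + (h/2)·k2); k4 = f(x_n + h, y_n + h·k3); y_{n+1} = y_n + (h/6)·(k1 + 2k2 + 2k3 + k4).
x=0.000000, y=0.500000:
  k1 = f(0.000000, 0.500000) = 1.770000
  k2 = f(0.125000, 0.721250) = 2.119575
  k3 = f(0.125000, 0.764947) = 2.188616
  k4 = f(0.250000, 1.047154) = 2.634503
  y ← 0.500000 + (0.25/6)·(k1 + 2k2 + 2k3 + k4) = 1.042537
x=0.250000, y=1.042537:
  k1 = f(0.250000, 1.042537) = 2.627208
  k2 = f(0.375000, 1.370938) = 3.146082
  k3 = f(0.375000, 1.435797) = 3.248559
  k4 = f(0.500000, 1.854677) = 3.910389
  y ← 1.042537 + (0.25/6)·(k1 + 2k2 + 2k3 + k4) = 1.847824
y(0.5) ≈ 1.8478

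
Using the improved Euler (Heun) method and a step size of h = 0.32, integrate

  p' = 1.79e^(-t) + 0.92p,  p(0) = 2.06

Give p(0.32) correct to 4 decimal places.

Heun: k1 = f(t_n, p_n); k2 = f(t_n + h, p_n + h·k1); p_{n+1} = p_n + (h/2)·(k1 + k2).
t=0.000000, p=2.060000:
  k1 = f(0.000000, 2.060000) = 3.685200
  k2 = f(0.320000, 3.239264) = 4.279930
  p ← 2.060000 + (0.32/2)·(3.685200 + 4.279930) = 3.334421
p(0.32) ≈ 3.3344

3.3344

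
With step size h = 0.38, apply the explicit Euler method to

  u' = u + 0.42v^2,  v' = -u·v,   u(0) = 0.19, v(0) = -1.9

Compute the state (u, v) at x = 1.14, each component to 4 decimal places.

Euler on (u,v): u_{n+1} = u_n + h·u', v_{n+1} = v_n + h·v'.
0.000000: (0.190000, -1.900000); f=(1.706200, 0.361000) → (0.838356, -1.762820)
0.380000: (0.838356, -1.762820); f=(2.143520, 1.477871) → (1.652894, -1.201229)
0.760000: (1.652894, -1.201229); f=(2.258933, 1.985504) → (2.511288, -0.446738)
(u(1.14), v(1.14)) ≈ (2.5113, -0.4467)

2.5113, -0.4467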